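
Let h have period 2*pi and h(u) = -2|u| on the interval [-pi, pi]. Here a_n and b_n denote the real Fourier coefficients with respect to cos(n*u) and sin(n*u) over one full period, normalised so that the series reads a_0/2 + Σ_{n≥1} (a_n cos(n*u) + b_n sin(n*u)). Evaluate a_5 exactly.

8/(25*pi)

a_5 = 1/pi ∫_{-pi}^{pi} h(u) cos(5*u) du.
h is even and cos(5*u) is even, so the integrand is even and a_5 = 2/pi ∫_0^{pi} h(u) cos(5*u) du.
Integrating by parts (boundary term plus one more integral), an antiderivative of (-2*u) cos(5*u) is -2*u*sin(5*u)/5 - 2*cos(5*u)/25; evaluating from 0 to pi: ∫_{0}^{pi} (-2*u) cos(5*u) du = (2/25) - (-2/25) = 4/25.
Hence a_5 = (2/pi)·(4/25) = 8/(25*pi).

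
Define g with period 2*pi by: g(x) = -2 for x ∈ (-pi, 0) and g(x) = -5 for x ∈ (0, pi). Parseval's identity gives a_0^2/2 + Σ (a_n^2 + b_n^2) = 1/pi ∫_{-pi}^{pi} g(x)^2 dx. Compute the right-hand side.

1/pi ∫_{-pi}^{pi} g(x)^2 dx = 1/pi · (29*pi) = 29.

29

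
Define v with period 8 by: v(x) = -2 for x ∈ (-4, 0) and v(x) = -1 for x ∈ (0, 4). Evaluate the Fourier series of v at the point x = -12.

x = -12 differs from x = -4 by -1 full period(s), and the series is 8-periodic.
At x = -4 the one-sided limits are v(-4^-) = -1 and v(-4^+) = -2.
By Dirichlet's theorem the series converges to their average, [(-1) + (-2)]/2 = -3/2.

-3/2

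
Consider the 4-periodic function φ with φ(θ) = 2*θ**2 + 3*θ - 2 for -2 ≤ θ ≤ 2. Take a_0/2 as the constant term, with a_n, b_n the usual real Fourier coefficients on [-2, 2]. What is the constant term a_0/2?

a_0 = 1/2 ∫_{-2}^{2} φ(θ) dθ = 1/2 · (8/3) = 4/3.
So the constant term a_0/2 = 2/3.

2/3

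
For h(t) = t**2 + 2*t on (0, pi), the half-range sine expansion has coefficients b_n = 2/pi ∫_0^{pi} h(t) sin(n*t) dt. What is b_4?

-pi/2 - 1

b_4 = 2/pi ∫_0^{pi} (t**2 + 2*t) sin(4*t) dt.
Integrating by parts twice (tabular method), an antiderivative of (t**2 + 2*t) sin(4*t) is -t**2*cos(4*t)/4 + t*sin(4*t)/8 - t*cos(4*t)/2 + sin(4*t)/8 + cos(4*t)/32; evaluating from 0 to pi: ∫_{0}^{pi} (t**2 + 2*t) sin(4*t) dt = (-pi**2/4 - pi/2 + 1/32) - (1/32) = -pi*(2 + pi)/4.
Hence b_4 = (2/pi)·(-pi*(2 + pi)/4) = -pi/2 - 1.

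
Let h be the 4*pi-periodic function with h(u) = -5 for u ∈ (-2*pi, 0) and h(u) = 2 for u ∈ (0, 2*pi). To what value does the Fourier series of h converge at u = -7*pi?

2

u = -7*pi differs from u = pi by -2 full period(s), and the series is 4*pi-periodic.
h is continuous at u = pi with value 2, so the series converges to 2 there.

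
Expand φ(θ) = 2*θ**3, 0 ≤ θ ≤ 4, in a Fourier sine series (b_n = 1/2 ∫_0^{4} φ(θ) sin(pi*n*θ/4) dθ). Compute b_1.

b_1 = 1/2 ∫_0^{4} (2*θ**3) sin(pi*θ/4) dθ.
Integrating by parts three times (tabular method), an antiderivative of (2*θ**3) sin(pi*θ/4) is -8*θ**3*cos(pi*θ/4)/pi + 96*θ**2*sin(pi*θ/4)/pi**2 + 768*θ*cos(pi*θ/4)/pi**3 - 3072*sin(pi*θ/4)/pi**4; evaluating from 0 to 4: ∫_{0}^{4} (2*θ**3) sin(pi*θ/4) dθ = (-3072/pi**3 + 512/pi) - (0) = -3072/pi**3 + 512/pi.
Hence b_1 = (1/2)·(-3072/pi**3 + 512/pi) = -1536/pi**3 + 256/pi.

-1536/pi**3 + 256/pi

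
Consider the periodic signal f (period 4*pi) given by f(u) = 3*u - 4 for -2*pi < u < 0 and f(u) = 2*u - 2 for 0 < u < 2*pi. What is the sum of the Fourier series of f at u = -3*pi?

-2 + 2*pi

u = -3*pi differs from u = pi by -1 full period(s), and the series is 4*pi-periodic.
f is continuous at u = pi with value -2 + 2*pi, so the series converges to -2 + 2*pi there.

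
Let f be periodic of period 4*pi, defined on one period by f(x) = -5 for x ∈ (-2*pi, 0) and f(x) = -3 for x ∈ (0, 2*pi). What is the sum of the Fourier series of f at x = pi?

-3

f is continuous at x = pi with value -3, so the series converges to -3 there.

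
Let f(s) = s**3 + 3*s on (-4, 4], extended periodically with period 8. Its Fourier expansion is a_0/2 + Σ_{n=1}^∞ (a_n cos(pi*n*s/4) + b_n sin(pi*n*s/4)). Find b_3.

b_3 = 1/4 ∫_{-4}^{4} f(s) sin(3*pi*s/4) ds.
f is odd and sin(3*pi*s/4) is odd, so the integrand is even and b_3 = 1/2 ∫_0^{4} f(s) sin(3*pi*s/4) ds.
Integrating by parts three times (tabular method), an antiderivative of (s**3 + 3*s) sin(3*pi*s/4) is -4*s**3*cos(3*pi*s/4)/(3*pi) + 16*s**2*sin(3*pi*s/4)/(3*pi**2) - 4*s*cos(3*pi*s/4)/pi + 128*s*cos(3*pi*s/4)/(9*pi**3) - 512*sin(3*pi*s/4)/(27*pi**4) + 16*sin(3*pi*s/4)/(3*pi**2); evaluating from 0 to 4: ∫_{0}^{4} (s**3 + 3*s) sin(3*pi*s/4) ds = (16*(-32 + 57*pi**2)/(9*pi**3)) - (0) = 16*(-32 + 57*pi**2)/(9*pi**3).
Hence b_3 = (1/2)·(16*(-32 + 57*pi**2)/(9*pi**3)) = 8*(-32 + 57*pi**2)/(9*pi**3).

8*(-32 + 57*pi**2)/(9*pi**3)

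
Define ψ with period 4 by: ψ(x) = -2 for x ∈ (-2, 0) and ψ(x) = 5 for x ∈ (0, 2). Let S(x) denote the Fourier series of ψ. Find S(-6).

x = -6 differs from x = -2 by -1 full period(s), and the series is 4-periodic.
At x = -2 the one-sided limits are ψ(-2^-) = 5 and ψ(-2^+) = -2.
By Dirichlet's theorem the series converges to their average, [(5) + (-2)]/2 = 3/2.

3/2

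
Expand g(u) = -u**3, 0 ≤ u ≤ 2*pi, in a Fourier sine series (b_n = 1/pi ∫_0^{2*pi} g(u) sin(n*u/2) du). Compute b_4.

b_4 = 1/pi ∫_0^{2*pi} (-u**3) sin(2*u) du.
Integrating by parts three times (tabular method), an antiderivative of (-u**3) sin(2*u) is u**3*cos(2*u)/2 - 3*u**2*sin(2*u)/4 - 3*u*cos(2*u)/4 + 3*sin(2*u)/8; evaluating from 0 to 2*pi: ∫_{0}^{2*pi} (-u**3) sin(2*u) du = (pi*(-3 + 8*pi**2)/2) - (0) = pi*(-3 + 8*pi**2)/2.
Hence b_4 = (1/pi)·(pi*(-3 + 8*pi**2)/2) = -3/2 + 4*pi**2.

-3/2 + 4*pi**2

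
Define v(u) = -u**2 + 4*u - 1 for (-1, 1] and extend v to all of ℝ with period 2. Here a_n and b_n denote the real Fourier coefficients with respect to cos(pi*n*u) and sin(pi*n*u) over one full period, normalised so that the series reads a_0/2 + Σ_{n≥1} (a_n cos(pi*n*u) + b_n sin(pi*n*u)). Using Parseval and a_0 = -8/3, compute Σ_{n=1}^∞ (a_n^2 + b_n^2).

Parseval: a_0^2/2 + Σ_{n≥1} (a_n^2+b_n^2) = ∫_{-1}^{1} v(u)^2 du = 72/5.
Subtract a_0^2/2 = 32/9: Σ (a_n^2+b_n^2) = 488/45.

488/45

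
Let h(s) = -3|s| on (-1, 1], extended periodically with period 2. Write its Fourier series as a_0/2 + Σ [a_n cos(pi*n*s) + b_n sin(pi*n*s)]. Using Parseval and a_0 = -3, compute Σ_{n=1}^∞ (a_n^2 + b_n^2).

Parseval: a_0^2/2 + Σ_{n≥1} (a_n^2+b_n^2) = ∫_{-1}^{1} h(s)^2 ds = 6.
Subtract a_0^2/2 = 9/2: Σ (a_n^2+b_n^2) = 3/2.

3/2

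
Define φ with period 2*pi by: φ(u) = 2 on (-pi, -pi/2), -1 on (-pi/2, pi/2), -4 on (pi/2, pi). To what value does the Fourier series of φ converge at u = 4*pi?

u = 4*pi differs from u = 0 by 2 full period(s), and the series is 2*pi-periodic.
φ is continuous at u = 0 with value -1, so the series converges to -1 there.

-1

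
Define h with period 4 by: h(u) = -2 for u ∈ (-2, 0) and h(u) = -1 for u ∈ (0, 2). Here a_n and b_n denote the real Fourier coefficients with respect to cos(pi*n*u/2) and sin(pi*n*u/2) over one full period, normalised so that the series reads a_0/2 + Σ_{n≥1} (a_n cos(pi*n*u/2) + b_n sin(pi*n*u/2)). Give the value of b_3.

2/(3*pi)

b_3 = 1/2 ∫_{-2}^{2} h(u) sin(3*pi*u/2) du.
Split the integral at the breakpoints.
Directly, an antiderivative of (-2) sin(3*pi*u/2) is 4*cos(3*pi*u/2)/(3*pi); evaluating from -2 to 0: ∫_{-2}^{0} (-2) sin(3*pi*u/2) du = (4/(3*pi)) - (-4/(3*pi)) = 8/(3*pi).
Directly, an antiderivative of (-1) sin(3*pi*u/2) is 2*cos(3*pi*u/2)/(3*pi); evaluating from 0 to 2: ∫_{0}^{2} (-1) sin(3*pi*u/2) du = (-2/(3*pi)) - (2/(3*pi)) = -4/(3*pi).
Summing the pieces and multiplying by (1/2) gives b_3 = 2/(3*pi).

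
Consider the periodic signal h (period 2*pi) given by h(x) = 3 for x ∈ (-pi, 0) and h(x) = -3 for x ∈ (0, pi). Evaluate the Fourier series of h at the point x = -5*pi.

0

x = -5*pi differs from x = -pi by -2 full period(s), and the series is 2*pi-periodic.
At x = -pi the one-sided limits are h(-pi^-) = -3 and h(-pi^+) = 3.
By Dirichlet's theorem the series converges to their average, [(-3) + (3)]/2 = 0.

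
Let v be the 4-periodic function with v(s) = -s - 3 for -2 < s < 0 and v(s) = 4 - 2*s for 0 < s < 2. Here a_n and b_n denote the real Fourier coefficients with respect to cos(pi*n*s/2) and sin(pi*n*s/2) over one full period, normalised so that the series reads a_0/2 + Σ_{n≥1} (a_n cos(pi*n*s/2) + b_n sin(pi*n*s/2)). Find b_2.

3/pi

b_2 = 1/2 ∫_{-2}^{2} v(s) sin(pi*s) ds.
Split the integral at the breakpoints.
Integrating by parts (boundary term plus one more integral), an antiderivative of (-s - 3) sin(pi*s) is s*cos(pi*s)/pi - sin(pi*s)/pi**2 + 3*cos(pi*s)/pi; evaluating from -2 to 0: ∫_{-2}^{0} (-s - 3) sin(pi*s) ds = (3/pi) - (1/pi) = 2/pi.
Integrating by parts (boundary term plus one more integral), an antiderivative of (4 - 2*s) sin(pi*s) is 2*s*cos(pi*s)/pi - 2*sin(pi*s)/pi**2 - 4*cos(pi*s)/pi; evaluating from 0 to 2: ∫_{0}^{2} (4 - 2*s) sin(pi*s) ds = (0) - (-4/pi) = 4/pi.
Summing the pieces and multiplying by (1/2) gives b_2 = 3/pi.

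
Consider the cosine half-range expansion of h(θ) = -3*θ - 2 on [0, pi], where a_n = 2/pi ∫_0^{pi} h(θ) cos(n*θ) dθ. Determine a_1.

12/pi

a_1 = 2/pi ∫_0^{pi} (-3*θ - 2) cos(θ) dθ.
Integrating by parts (boundary term plus one more integral), an antiderivative of (-3*θ - 2) cos(θ) is -3*θ*sin(θ) - 2*sin(θ) - 3*cos(θ); evaluating from 0 to pi: ∫_{0}^{pi} (-3*θ - 2) cos(θ) dθ = (3) - (-3) = 6.
Hence a_1 = (2/pi)·(6) = 12/pi.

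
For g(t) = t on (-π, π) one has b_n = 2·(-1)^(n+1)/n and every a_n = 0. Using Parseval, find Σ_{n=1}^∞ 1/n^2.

pi**2/6

Parseval: Σ b_n^2 = (1/π) ∫_{-π}^{π} g(t)^2 dt = 2*pi**2/3.
Σ b_n^2 = Σ 4/n^2, so Σ 1/n^2 = (2*pi**2/3)/4 = pi**2/6.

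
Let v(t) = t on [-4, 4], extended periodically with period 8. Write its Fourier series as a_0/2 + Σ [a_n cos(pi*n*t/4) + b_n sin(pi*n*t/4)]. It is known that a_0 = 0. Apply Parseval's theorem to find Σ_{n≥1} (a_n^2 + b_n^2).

Parseval: a_0^2/2 + Σ_{n≥1} (a_n^2+b_n^2) = 1/4 ∫_{-4}^{4} v(t)^2 dt = 32/3.
Subtract a_0^2/2 = 0: Σ (a_n^2+b_n^2) = 32/3.

32/3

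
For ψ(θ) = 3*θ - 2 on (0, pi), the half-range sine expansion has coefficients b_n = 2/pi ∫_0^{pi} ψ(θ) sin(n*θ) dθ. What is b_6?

b_6 = 2/pi ∫_0^{pi} (3*θ - 2) sin(6*θ) dθ.
Integrating by parts (boundary term plus one more integral), an antiderivative of (3*θ - 2) sin(6*θ) is -θ*cos(6*θ)/2 + sin(6*θ)/12 + cos(6*θ)/3; evaluating from 0 to pi: ∫_{0}^{pi} (3*θ - 2) sin(6*θ) dθ = (1/3 - pi/2) - (1/3) = -pi/2.
Hence b_6 = (2/pi)·(-pi/2) = -1.

-1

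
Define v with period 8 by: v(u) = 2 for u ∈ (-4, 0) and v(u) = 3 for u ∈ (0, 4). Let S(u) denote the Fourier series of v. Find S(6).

u = 6 differs from u = -2 by 1 full period(s), and the series is 8-periodic.
v is continuous at u = -2 with value 2, so the series converges to 2 there.

2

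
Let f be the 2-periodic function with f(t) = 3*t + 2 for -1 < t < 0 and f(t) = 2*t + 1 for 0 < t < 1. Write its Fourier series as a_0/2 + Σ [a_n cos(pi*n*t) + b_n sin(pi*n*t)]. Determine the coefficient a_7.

2/(49*pi**2)

a_7 = ∫_{-1}^{1} f(t) cos(7*pi*t) dt.
Split the integral at the breakpoints.
Integrating by parts (boundary term plus one more integral), an antiderivative of (3*t + 2) cos(7*pi*t) is 3*t*sin(7*pi*t)/(7*pi) + 2*sin(7*pi*t)/(7*pi) + 3*cos(7*pi*t)/(49*pi**2); evaluating from -1 to 0: ∫_{-1}^{0} (3*t + 2) cos(7*pi*t) dt = (3/(49*pi**2)) - (-3/(49*pi**2)) = 6/(49*pi**2).
Integrating by parts (boundary term plus one more integral), an antiderivative of (2*t + 1) cos(7*pi*t) is 2*t*sin(7*pi*t)/(7*pi) + sin(7*pi*t)/(7*pi) + 2*cos(7*pi*t)/(49*pi**2); evaluating from 0 to 1: ∫_{0}^{1} (2*t + 1) cos(7*pi*t) dt = (-2/(49*pi**2)) - (2/(49*pi**2)) = -4/(49*pi**2).
Summing the pieces gives a_7 = 2/(49*pi**2).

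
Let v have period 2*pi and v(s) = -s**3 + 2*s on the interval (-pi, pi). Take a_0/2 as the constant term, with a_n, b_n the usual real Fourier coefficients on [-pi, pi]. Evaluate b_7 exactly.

b_7 = 1/pi ∫_{-pi}^{pi} v(s) sin(7*s) ds.
v is odd and sin(7*s) is odd, so the integrand is even and b_7 = 2/pi ∫_0^{pi} v(s) sin(7*s) ds.
Integrating by parts three times (tabular method), an antiderivative of (-s**3 + 2*s) sin(7*s) is s**3*cos(7*s)/7 - 3*s**2*sin(7*s)/49 - 104*s*cos(7*s)/343 + 104*sin(7*s)/2401; evaluating from 0 to pi: ∫_{0}^{pi} (-s**3 + 2*s) sin(7*s) ds = (pi*(104 - 49*pi**2)/343) - (0) = pi*(104 - 49*pi**2)/343.
Hence b_7 = (2/pi)·(pi*(104 - 49*pi**2)/343) = 208/343 - 2*pi**2/7.

208/343 - 2*pi**2/7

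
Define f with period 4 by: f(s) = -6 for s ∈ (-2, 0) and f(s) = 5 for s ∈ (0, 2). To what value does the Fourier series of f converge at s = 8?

-1/2

s = 8 differs from s = 0 by 2 full period(s), and the series is 4-periodic.
At s = 0 the one-sided limits are f(0^-) = -6 and f(0^+) = 5.
By Dirichlet's theorem the series converges to their average, [(-6) + (5)]/2 = -1/2.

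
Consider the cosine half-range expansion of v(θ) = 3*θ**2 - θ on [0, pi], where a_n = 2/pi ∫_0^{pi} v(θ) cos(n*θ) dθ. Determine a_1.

-12 + 4/pi

a_1 = 2/pi ∫_0^{pi} (3*θ**2 - θ) cos(θ) dθ.
Integrating by parts twice (tabular method), an antiderivative of (3*θ**2 - θ) cos(θ) is 3*θ**2*sin(θ) - θ*sin(θ) + 6*θ*cos(θ) - 6*sin(θ) - cos(θ); evaluating from 0 to pi: ∫_{0}^{pi} (3*θ**2 - θ) cos(θ) dθ = (1 - 6*pi) - (-1) = 2 - 6*pi.
Hence a_1 = (2/pi)·(2 - 6*pi) = -12 + 4/pi.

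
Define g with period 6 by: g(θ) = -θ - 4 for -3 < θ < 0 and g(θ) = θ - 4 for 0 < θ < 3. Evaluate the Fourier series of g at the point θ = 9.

θ = 9 differs from θ = -3 by 2 full period(s), and the series is 6-periodic.
g is continuous at θ = -3 with value -1, so the series converges to -1 there.

-1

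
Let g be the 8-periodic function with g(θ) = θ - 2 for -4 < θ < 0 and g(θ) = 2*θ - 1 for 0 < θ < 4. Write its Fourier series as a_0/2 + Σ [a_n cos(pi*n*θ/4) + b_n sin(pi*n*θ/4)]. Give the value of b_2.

-6/pi

b_2 = 1/4 ∫_{-4}^{4} g(θ) sin(pi*θ/2) dθ.
Split the integral at the breakpoints.
Integrating by parts (boundary term plus one more integral), an antiderivative of (θ - 2) sin(pi*θ/2) is -2*θ*cos(pi*θ/2)/pi + 4*sin(pi*θ/2)/pi**2 + 4*cos(pi*θ/2)/pi; evaluating from -4 to 0: ∫_{-4}^{0} (θ - 2) sin(pi*θ/2) dθ = (4/pi) - (12/pi) = -8/pi.
Integrating by parts (boundary term plus one more integral), an antiderivative of (2*θ - 1) sin(pi*θ/2) is -4*θ*cos(pi*θ/2)/pi + 8*sin(pi*θ/2)/pi**2 + 2*cos(pi*θ/2)/pi; evaluating from 0 to 4: ∫_{0}^{4} (2*θ - 1) sin(pi*θ/2) dθ = (-14/pi) - (2/pi) = -16/pi.
Summing the pieces and multiplying by (1/4) gives b_2 = -6/pi.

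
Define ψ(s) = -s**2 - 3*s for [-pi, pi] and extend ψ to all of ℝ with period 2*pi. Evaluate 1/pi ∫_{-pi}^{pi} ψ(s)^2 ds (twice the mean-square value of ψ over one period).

2*pi**2*(pi**2 + 15)/5

1/pi ∫_{-pi}^{pi} ψ(s)^2 ds = 1/pi · (2*pi**3*(pi**2 + 15)/5) = 2*pi**2*(pi**2 + 15)/5.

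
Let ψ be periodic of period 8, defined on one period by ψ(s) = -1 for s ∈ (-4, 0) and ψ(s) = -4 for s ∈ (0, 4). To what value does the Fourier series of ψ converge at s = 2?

-4

ψ is continuous at s = 2 with value -4, so the series converges to -4 there.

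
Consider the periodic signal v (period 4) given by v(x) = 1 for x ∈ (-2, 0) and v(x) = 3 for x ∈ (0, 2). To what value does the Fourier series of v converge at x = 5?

3

x = 5 differs from x = 1 by 1 full period(s), and the series is 4-periodic.
v is continuous at x = 1 with value 3, so the series converges to 3 there.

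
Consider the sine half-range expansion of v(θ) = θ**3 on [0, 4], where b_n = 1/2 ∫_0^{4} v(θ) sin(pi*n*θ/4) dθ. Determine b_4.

b_4 = 1/2 ∫_0^{4} (θ**3) sin(pi*θ) dθ.
Integrating by parts three times (tabular method), an antiderivative of (θ**3) sin(pi*θ) is -θ**3*cos(pi*θ)/pi + 3*θ**2*sin(pi*θ)/pi**2 + 6*θ*cos(pi*θ)/pi**3 - 6*sin(pi*θ)/pi**4; evaluating from 0 to 4: ∫_{0}^{4} (θ**3) sin(pi*θ) dθ = (-64/pi + 24/pi**3) - (0) = -64/pi + 24/pi**3.
Hence b_4 = (1/2)·(-64/pi + 24/pi**3) = -32/pi + 12/pi**3.

-32/pi + 12/pi**3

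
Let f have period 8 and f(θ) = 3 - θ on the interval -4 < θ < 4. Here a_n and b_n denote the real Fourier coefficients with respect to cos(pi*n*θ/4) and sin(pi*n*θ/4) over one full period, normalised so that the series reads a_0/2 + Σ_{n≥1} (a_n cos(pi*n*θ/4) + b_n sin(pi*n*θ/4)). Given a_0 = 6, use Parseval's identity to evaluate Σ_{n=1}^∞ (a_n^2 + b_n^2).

32/3

Parseval: a_0^2/2 + Σ_{n≥1} (a_n^2+b_n^2) = 1/4 ∫_{-4}^{4} f(θ)^2 dθ = 86/3.
Subtract a_0^2/2 = 18: Σ (a_n^2+b_n^2) = 32/3.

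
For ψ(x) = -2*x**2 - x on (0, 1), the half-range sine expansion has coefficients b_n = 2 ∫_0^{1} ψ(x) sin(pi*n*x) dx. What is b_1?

-6/pi + 16/pi**3

b_1 = 2 ∫_0^{1} (-2*x**2 - x) sin(pi*x) dx.
Integrating by parts twice (tabular method), an antiderivative of (-2*x**2 - x) sin(pi*x) is 2*x**2*cos(pi*x)/pi - 4*x*sin(pi*x)/pi**2 + x*cos(pi*x)/pi - sin(pi*x)/pi**2 - 4*cos(pi*x)/pi**3; evaluating from 0 to 1: ∫_{0}^{1} (-2*x**2 - x) sin(pi*x) dx = (-3/pi + 4/pi**3) - (-4/pi**3) = -3/pi + 8/pi**3.
Hence b_1 = 2·(-3/pi + 8/pi**3) = -6/pi + 16/pi**3.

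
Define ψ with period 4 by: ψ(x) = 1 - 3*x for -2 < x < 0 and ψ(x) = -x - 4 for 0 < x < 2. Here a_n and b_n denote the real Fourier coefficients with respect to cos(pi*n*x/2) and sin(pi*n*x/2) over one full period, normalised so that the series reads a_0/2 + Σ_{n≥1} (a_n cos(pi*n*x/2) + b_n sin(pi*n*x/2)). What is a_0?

-1

a_0 = 1/2 ∫_{-2}^{2} ψ(x) dx = 1/2 · (-2) = -1.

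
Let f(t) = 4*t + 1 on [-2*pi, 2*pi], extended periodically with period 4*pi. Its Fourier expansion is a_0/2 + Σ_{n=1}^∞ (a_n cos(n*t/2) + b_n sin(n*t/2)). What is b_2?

b_2 = (1/(2*pi)) ∫_{-2*pi}^{2*pi} f(t) sin(t) dt.
Integrating by parts (boundary term plus one more integral), an antiderivative of (4*t + 1) sin(t) is -4*t*cos(t) + 4*sin(t) - cos(t); evaluating from -2*pi to 2*pi: ∫_{-2*pi}^{2*pi} (4*t + 1) sin(t) dt = (-8*pi - 1) - (-1 + 8*pi) = -16*pi.
Hence b_2 = (1/(2*pi))·(-16*pi) = -8.

-8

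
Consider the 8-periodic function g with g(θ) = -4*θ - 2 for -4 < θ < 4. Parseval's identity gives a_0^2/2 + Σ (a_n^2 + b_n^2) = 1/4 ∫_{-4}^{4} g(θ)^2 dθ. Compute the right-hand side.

536/3

1/4 ∫_{-4}^{4} g(θ)^2 dθ = 1/4 · (2144/3) = 536/3.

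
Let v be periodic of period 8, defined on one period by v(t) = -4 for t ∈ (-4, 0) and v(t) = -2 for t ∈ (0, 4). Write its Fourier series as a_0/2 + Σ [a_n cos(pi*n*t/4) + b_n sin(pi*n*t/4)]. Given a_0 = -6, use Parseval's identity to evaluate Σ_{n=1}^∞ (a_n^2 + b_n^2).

Parseval: a_0^2/2 + Σ_{n≥1} (a_n^2+b_n^2) = 1/4 ∫_{-4}^{4} v(t)^2 dt = 20.
Subtract a_0^2/2 = 18: Σ (a_n^2+b_n^2) = 2.

2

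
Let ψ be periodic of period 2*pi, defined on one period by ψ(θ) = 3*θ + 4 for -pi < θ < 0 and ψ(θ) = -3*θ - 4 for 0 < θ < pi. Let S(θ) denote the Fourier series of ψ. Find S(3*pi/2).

4 - 3*pi/2

θ = 3*pi/2 differs from θ = -pi/2 by 1 full period(s), and the series is 2*pi-periodic.
ψ is continuous at θ = -pi/2 with value 4 - 3*pi/2, so the series converges to 4 - 3*pi/2 there.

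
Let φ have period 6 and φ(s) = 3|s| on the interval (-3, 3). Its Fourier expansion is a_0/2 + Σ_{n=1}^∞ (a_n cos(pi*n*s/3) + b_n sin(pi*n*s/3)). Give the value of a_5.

a_5 = 1/3 ∫_{-3}^{3} φ(s) cos(5*pi*s/3) ds.
φ is even and cos(5*pi*s/3) is even, so the integrand is even and a_5 = 2/3 ∫_0^{3} φ(s) cos(5*pi*s/3) ds.
Integrating by parts (boundary term plus one more integral), an antiderivative of (3*s) cos(5*pi*s/3) is 9*s*sin(5*pi*s/3)/(5*pi) + 27*cos(5*pi*s/3)/(25*pi**2); evaluating from 0 to 3: ∫_{0}^{3} (3*s) cos(5*pi*s/3) ds = (-27/(25*pi**2)) - (27/(25*pi**2)) = -54/(25*pi**2).
Hence a_5 = (2/3)·(-54/(25*pi**2)) = -36/(25*pi**2).

-36/(25*pi**2)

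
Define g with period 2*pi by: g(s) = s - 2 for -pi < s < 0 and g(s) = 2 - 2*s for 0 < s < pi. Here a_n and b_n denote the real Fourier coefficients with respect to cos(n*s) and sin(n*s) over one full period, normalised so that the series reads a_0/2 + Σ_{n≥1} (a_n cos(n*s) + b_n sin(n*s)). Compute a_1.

6/pi

a_1 = 1/pi ∫_{-pi}^{pi} g(s) cos(s) ds.
Split the integral at the breakpoints.
Integrating by parts (boundary term plus one more integral), an antiderivative of (s - 2) cos(s) is s*sin(s) - 2*sin(s) + cos(s); evaluating from -pi to 0: ∫_{-pi}^{0} (s - 2) cos(s) ds = (1) - (-1) = 2.
Integrating by parts (boundary term plus one more integral), an antiderivative of (2 - 2*s) cos(s) is -2*s*sin(s) + 2*sin(s) - 2*cos(s); evaluating from 0 to pi: ∫_{0}^{pi} (2 - 2*s) cos(s) ds = (2) - (-2) = 4.
Summing the pieces and multiplying by (1/pi) gives a_1 = 6/pi.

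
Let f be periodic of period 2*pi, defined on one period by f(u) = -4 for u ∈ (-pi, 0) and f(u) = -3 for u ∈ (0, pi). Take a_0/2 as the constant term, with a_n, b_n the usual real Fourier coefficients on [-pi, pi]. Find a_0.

-7

a_0 = 1/pi ∫_{-pi}^{pi} f(u) du = 1/pi · (-7*pi) = -7.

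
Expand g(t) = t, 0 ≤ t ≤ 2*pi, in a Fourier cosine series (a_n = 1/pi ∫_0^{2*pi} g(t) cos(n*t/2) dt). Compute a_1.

-8/pi

a_1 = 1/pi ∫_0^{2*pi} (t) cos(t/2) dt.
Integrating by parts (boundary term plus one more integral), an antiderivative of (t) cos(t/2) is 2*t*sin(t/2) + 4*cos(t/2); evaluating from 0 to 2*pi: ∫_{0}^{2*pi} (t) cos(t/2) dt = (-4) - (4) = -8.
Hence a_1 = (1/pi)·(-8) = -8/pi.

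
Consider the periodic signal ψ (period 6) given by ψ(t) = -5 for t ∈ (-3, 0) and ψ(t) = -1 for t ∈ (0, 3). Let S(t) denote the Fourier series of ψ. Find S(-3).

t = -3 differs from t = 3 by -1 full period(s), and the series is 6-periodic.
At t = 3 the one-sided limits are ψ(3^-) = -1 and ψ(3^+) = -5.
By Dirichlet's theorem the series converges to their average, [(-1) + (-5)]/2 = -3.

-3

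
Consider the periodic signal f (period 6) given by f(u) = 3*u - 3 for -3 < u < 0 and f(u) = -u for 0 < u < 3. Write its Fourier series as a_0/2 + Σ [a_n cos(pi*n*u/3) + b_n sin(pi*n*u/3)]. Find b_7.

12/(7*pi)

b_7 = 1/3 ∫_{-3}^{3} f(u) sin(7*pi*u/3) du.
Split the integral at the breakpoints.
Integrating by parts (boundary term plus one more integral), an antiderivative of (3*u - 3) sin(7*pi*u/3) is -9*u*cos(7*pi*u/3)/(7*pi) + 27*sin(7*pi*u/3)/(49*pi**2) + 9*cos(7*pi*u/3)/(7*pi); evaluating from -3 to 0: ∫_{-3}^{0} (3*u - 3) sin(7*pi*u/3) du = (9/(7*pi)) - (-36/(7*pi)) = 45/(7*pi).
Integrating by parts (boundary term plus one more integral), an antiderivative of (-u) sin(7*pi*u/3) is 3*u*cos(7*pi*u/3)/(7*pi) - 9*sin(7*pi*u/3)/(49*pi**2); evaluating from 0 to 3: ∫_{0}^{3} (-u) sin(7*pi*u/3) du = (-9/(7*pi)) - (0) = -9/(7*pi).
Summing the pieces and multiplying by (1/3) gives b_7 = 12/(7*pi).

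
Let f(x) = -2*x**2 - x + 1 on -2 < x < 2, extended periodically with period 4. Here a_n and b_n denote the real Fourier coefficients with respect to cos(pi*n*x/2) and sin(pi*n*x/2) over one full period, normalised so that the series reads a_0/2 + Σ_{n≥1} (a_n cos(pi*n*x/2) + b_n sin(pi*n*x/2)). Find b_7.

-4/(7*pi)

b_7 = 1/2 ∫_{-2}^{2} f(x) sin(7*pi*x/2) dx.
Integrating by parts twice (tabular method), an antiderivative of (-2*x**2 - x + 1) sin(7*pi*x/2) is 4*x**2*cos(7*pi*x/2)/(7*pi) - 16*x*sin(7*pi*x/2)/(49*pi**2) + 2*x*cos(7*pi*x/2)/(7*pi) - 4*sin(7*pi*x/2)/(49*pi**2) - 2*cos(7*pi*x/2)/(7*pi) - 32*cos(7*pi*x/2)/(343*pi**3); evaluating from -2 to 2: ∫_{-2}^{2} (-2*x**2 - x + 1) sin(7*pi*x/2) dx = (2*(16 - 441*pi**2)/(343*pi**3)) - (2*(16 - 245*pi**2)/(343*pi**3)) = -8/(7*pi).
Hence b_7 = (1/2)·(-8/(7*pi)) = -4/(7*pi).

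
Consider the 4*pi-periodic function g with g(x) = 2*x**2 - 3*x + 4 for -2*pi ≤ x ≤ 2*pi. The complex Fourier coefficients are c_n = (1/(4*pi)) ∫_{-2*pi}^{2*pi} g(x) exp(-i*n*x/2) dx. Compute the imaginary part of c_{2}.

-3

Since g is real-valued, Im(c_{2}) = -(1/(4*pi)) ∫_{-2*pi}^{2*pi} g(x) sin(x) dx = -b_{2}/2.
Integrating by parts twice (tabular method), an antiderivative of (2*x**2 - 3*x + 4) sin(x) is -2*x**2*cos(x) + 4*x*sin(x) + 3*x*cos(x) - 3*sin(x); evaluating from -2*pi to 2*pi: ∫_{-2*pi}^{2*pi} (2*x**2 - 3*x + 4) sin(x) dx = (2*pi*(3 - 4*pi)) - (-2*pi*(3 + 4*pi)) = 12*pi.
Hence Im(c_{2}) = (-1/(4*pi))·(12*pi) = -3.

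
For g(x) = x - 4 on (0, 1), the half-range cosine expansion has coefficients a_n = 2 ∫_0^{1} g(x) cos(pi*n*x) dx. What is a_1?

-4/pi**2

a_1 = 2 ∫_0^{1} (x - 4) cos(pi*x) dx.
Integrating by parts (boundary term plus one more integral), an antiderivative of (x - 4) cos(pi*x) is x*sin(pi*x)/pi - 4*sin(pi*x)/pi + cos(pi*x)/pi**2; evaluating from 0 to 1: ∫_{0}^{1} (x - 4) cos(pi*x) dx = (-1/pi**2) - (pi**(-2)) = -2/pi**2.
Hence a_1 = 2·(-2/pi**2) = -4/pi**2.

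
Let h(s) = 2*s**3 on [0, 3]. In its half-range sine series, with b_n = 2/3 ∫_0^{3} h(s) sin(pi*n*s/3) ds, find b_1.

-648/pi**3 + 108/pi

b_1 = 2/3 ∫_0^{3} (2*s**3) sin(pi*s/3) ds.
Integrating by parts three times (tabular method), an antiderivative of (2*s**3) sin(pi*s/3) is -6*s**3*cos(pi*s/3)/pi + 54*s**2*sin(pi*s/3)/pi**2 + 324*s*cos(pi*s/3)/pi**3 - 972*sin(pi*s/3)/pi**4; evaluating from 0 to 3: ∫_{0}^{3} (2*s**3) sin(pi*s/3) ds = (-972/pi**3 + 162/pi) - (0) = -972/pi**3 + 162/pi.
Hence b_1 = (2/3)·(-972/pi**3 + 162/pi) = -648/pi**3 + 108/pi.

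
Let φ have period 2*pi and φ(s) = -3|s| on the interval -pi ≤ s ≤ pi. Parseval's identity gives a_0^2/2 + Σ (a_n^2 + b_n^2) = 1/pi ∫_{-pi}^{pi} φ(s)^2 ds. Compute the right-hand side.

1/pi ∫_{-pi}^{pi} φ(s)^2 ds = 1/pi · (6*pi**3) = 6*pi**2.

6*pi**2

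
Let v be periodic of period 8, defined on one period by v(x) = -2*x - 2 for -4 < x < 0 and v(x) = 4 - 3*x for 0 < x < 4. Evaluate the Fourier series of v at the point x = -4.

At x = -4 the one-sided limits are v(-4^-) = -8 and v(-4^+) = 6.
By Dirichlet's theorem the series converges to their average, [(-8) + (6)]/2 = -1.

-1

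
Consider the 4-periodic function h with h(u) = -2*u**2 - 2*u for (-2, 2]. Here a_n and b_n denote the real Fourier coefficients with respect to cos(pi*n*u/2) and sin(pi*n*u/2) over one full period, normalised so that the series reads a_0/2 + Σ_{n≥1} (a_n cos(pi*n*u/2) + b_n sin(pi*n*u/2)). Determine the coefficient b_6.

b_6 = 1/2 ∫_{-2}^{2} h(u) sin(3*pi*u) du.
Integrating by parts twice (tabular method), an antiderivative of (-2*u**2 - 2*u) sin(3*pi*u) is 2*u**2*cos(3*pi*u)/(3*pi) - 4*u*sin(3*pi*u)/(9*pi**2) + 2*u*cos(3*pi*u)/(3*pi) - 2*sin(3*pi*u)/(9*pi**2) - 4*cos(3*pi*u)/(27*pi**3); evaluating from -2 to 2: ∫_{-2}^{2} (-2*u**2 - 2*u) sin(3*pi*u) du = (-4/(27*pi**3) + 4/pi) - (4*(-1 + 9*pi**2)/(27*pi**3)) = 8/(3*pi).
Hence b_6 = (1/2)·(8/(3*pi)) = 4/(3*pi).

4/(3*pi)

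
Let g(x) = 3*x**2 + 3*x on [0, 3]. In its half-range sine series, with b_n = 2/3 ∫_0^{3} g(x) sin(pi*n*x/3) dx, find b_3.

-8/pi**3 + 24/pi

b_3 = 2/3 ∫_0^{3} (3*x**2 + 3*x) sin(pi*x) dx.
Integrating by parts twice (tabular method), an antiderivative of (3*x**2 + 3*x) sin(pi*x) is -3*x**2*cos(pi*x)/pi + 6*x*sin(pi*x)/pi**2 - 3*x*cos(pi*x)/pi + 3*sin(pi*x)/pi**2 + 6*cos(pi*x)/pi**3; evaluating from 0 to 3: ∫_{0}^{3} (3*x**2 + 3*x) sin(pi*x) dx = (-6/pi**3 + 36/pi) - (6/pi**3) = -12/pi**3 + 36/pi.
Hence b_3 = (2/3)·(-12/pi**3 + 36/pi) = -8/pi**3 + 24/pi.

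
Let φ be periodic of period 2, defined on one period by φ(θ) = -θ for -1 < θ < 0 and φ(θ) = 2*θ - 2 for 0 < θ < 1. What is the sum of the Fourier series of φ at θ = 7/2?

1/2

θ = 7/2 differs from θ = -1/2 by 2 full period(s), and the series is 2-periodic.
φ is continuous at θ = -1/2 with value 1/2, so the series converges to 1/2 there.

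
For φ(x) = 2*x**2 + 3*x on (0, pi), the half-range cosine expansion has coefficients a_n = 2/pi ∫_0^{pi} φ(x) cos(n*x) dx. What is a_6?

2/9

a_6 = 2/pi ∫_0^{pi} (2*x**2 + 3*x) cos(6*x) dx.
Integrating by parts twice (tabular method), an antiderivative of (2*x**2 + 3*x) cos(6*x) is x**2*sin(6*x)/3 + x*sin(6*x)/2 + x*cos(6*x)/9 - sin(6*x)/54 + cos(6*x)/12; evaluating from 0 to pi: ∫_{0}^{pi} (2*x**2 + 3*x) cos(6*x) dx = (1/12 + pi/9) - (1/12) = pi/9.
Hence a_6 = (2/pi)·(pi/9) = 2/9.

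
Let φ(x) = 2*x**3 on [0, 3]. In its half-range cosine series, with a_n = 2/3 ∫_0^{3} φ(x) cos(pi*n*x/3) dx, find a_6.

9/pi**2

a_6 = 2/3 ∫_0^{3} (2*x**3) cos(2*pi*x) dx.
Integrating by parts three times (tabular method), an antiderivative of (2*x**3) cos(2*pi*x) is x**3*sin(2*pi*x)/pi + 3*x**2*cos(2*pi*x)/(2*pi**2) - 3*x*sin(2*pi*x)/(2*pi**3) - 3*cos(2*pi*x)/(4*pi**4); evaluating from 0 to 3: ∫_{0}^{3} (2*x**3) cos(2*pi*x) dx = (3*(-1 + 18*pi**2)/(4*pi**4)) - (-3/(4*pi**4)) = 27/(2*pi**2).
Hence a_6 = (2/3)·(27/(2*pi**2)) = 9/pi**2.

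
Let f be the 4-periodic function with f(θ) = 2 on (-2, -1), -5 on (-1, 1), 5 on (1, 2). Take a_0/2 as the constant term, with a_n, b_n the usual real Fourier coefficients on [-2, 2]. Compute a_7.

17/(7*pi)

a_7 = 1/2 ∫_{-2}^{2} f(θ) cos(7*pi*θ/2) dθ.
Split the integral at the breakpoints.
Directly, an antiderivative of (2) cos(7*pi*θ/2) is 4*sin(7*pi*θ/2)/(7*pi); evaluating from -2 to -1: ∫_{-2}^{-1} (2) cos(7*pi*θ/2) dθ = (4/(7*pi)) - (0) = 4/(7*pi).
Directly, an antiderivative of (-5) cos(7*pi*θ/2) is -10*sin(7*pi*θ/2)/(7*pi); evaluating from -1 to 1: ∫_{-1}^{1} (-5) cos(7*pi*θ/2) dθ = (10/(7*pi)) - (-10/(7*pi)) = 20/(7*pi).
Directly, an antiderivative of (5) cos(7*pi*θ/2) is 10*sin(7*pi*θ/2)/(7*pi); evaluating from 1 to 2: ∫_{1}^{2} (5) cos(7*pi*θ/2) dθ = (0) - (-10/(7*pi)) = 10/(7*pi).
Summing the pieces and multiplying by (1/2) gives a_7 = 17/(7*pi).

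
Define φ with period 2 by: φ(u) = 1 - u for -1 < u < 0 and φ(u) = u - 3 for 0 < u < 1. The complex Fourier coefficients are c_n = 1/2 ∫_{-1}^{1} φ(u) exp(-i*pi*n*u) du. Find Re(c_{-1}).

Since φ is real-valued, Re(c_{-1}) = 1/2 ∫_{-1}^{1} φ(u) cos(-pi*u) du = a_{1}/2.
Split the integral at the breakpoints.
Integrating by parts (boundary term plus one more integral), an antiderivative of (1 - u) cos(-pi*u) is -u*sin(pi*u)/pi + sin(pi*u)/pi - cos(pi*u)/pi**2; evaluating from -1 to 0: ∫_{-1}^{0} (1 - u) cos(-pi*u) du = (-1/pi**2) - (pi**(-2)) = -2/pi**2.
Integrating by parts (boundary term plus one more integral), an antiderivative of (u - 3) cos(-pi*u) is u*sin(pi*u)/pi - 3*sin(pi*u)/pi + cos(pi*u)/pi**2; evaluating from 0 to 1: ∫_{0}^{1} (u - 3) cos(-pi*u) du = (-1/pi**2) - (pi**(-2)) = -2/pi**2.
So ∫_{-1}^{1} φ(u) cos(-pi*u) du = -4/pi**2.
Hence Re(c_{-1}) = (1/2)·(-4/pi**2) = -2/pi**2.

-2/pi**2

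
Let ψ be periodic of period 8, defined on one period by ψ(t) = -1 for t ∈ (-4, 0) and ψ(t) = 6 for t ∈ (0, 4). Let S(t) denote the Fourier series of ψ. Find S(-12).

t = -12 differs from t = 4 by -2 full period(s), and the series is 8-periodic.
At t = 4 the one-sided limits are ψ(4^-) = 6 and ψ(4^+) = -1.
By Dirichlet's theorem the series converges to their average, [(6) + (-1)]/2 = 5/2.

5/2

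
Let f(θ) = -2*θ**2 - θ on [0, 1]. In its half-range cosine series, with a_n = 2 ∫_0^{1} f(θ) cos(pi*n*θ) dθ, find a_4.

-1/(2*pi**2)

a_4 = 2 ∫_0^{1} (-2*θ**2 - θ) cos(4*pi*θ) dθ.
Integrating by parts twice (tabular method), an antiderivative of (-2*θ**2 - θ) cos(4*pi*θ) is -θ**2*sin(4*pi*θ)/(2*pi) - θ*sin(4*pi*θ)/(4*pi) - θ*cos(4*pi*θ)/(4*pi**2) + sin(4*pi*θ)/(16*pi**3) - cos(4*pi*θ)/(16*pi**2); evaluating from 0 to 1: ∫_{0}^{1} (-2*θ**2 - θ) cos(4*pi*θ) dθ = (-5/(16*pi**2)) - (-1/(16*pi**2)) = -1/(4*pi**2).
Hence a_4 = 2·(-1/(4*pi**2)) = -1/(2*pi**2).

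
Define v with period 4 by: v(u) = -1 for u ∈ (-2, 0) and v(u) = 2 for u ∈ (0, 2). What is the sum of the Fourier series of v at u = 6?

1/2

u = 6 differs from u = -2 by 2 full period(s), and the series is 4-periodic.
At u = -2 the one-sided limits are v(-2^-) = 2 and v(-2^+) = -1.
By Dirichlet's theorem the series converges to their average, [(2) + (-1)]/2 = 1/2.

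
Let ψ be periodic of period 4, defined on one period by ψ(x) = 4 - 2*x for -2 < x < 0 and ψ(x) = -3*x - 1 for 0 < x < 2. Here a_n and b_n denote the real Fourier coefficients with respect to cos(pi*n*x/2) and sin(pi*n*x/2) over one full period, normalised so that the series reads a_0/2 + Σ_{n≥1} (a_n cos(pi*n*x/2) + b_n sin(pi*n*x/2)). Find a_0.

a_0 = 1/2 ∫_{-2}^{2} ψ(x) dx = 1/2 · (4) = 2.

2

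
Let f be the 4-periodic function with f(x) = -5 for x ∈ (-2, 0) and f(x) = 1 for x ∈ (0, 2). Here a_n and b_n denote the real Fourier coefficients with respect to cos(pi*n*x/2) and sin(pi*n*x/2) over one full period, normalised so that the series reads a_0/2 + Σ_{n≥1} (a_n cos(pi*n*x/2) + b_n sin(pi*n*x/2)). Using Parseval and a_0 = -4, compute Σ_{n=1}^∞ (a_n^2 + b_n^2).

18

Parseval: a_0^2/2 + Σ_{n≥1} (a_n^2+b_n^2) = 1/2 ∫_{-2}^{2} f(x)^2 dx = 26.
Subtract a_0^2/2 = 8: Σ (a_n^2+b_n^2) = 18.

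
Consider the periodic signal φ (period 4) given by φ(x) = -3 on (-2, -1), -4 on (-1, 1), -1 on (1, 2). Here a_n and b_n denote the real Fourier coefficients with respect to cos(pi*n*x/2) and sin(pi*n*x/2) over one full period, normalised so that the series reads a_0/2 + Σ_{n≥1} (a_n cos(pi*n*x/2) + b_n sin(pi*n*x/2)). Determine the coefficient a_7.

a_7 = 1/2 ∫_{-2}^{2} φ(x) cos(7*pi*x/2) dx.
Split the integral at the breakpoints.
Directly, an antiderivative of (-3) cos(7*pi*x/2) is -6*sin(7*pi*x/2)/(7*pi); evaluating from -2 to -1: ∫_{-2}^{-1} (-3) cos(7*pi*x/2) dx = (-6/(7*pi)) - (0) = -6/(7*pi).
Directly, an antiderivative of (-4) cos(7*pi*x/2) is -8*sin(7*pi*x/2)/(7*pi); evaluating from -1 to 1: ∫_{-1}^{1} (-4) cos(7*pi*x/2) dx = (8/(7*pi)) - (-8/(7*pi)) = 16/(7*pi).
Directly, an antiderivative of (-1) cos(7*pi*x/2) is -2*sin(7*pi*x/2)/(7*pi); evaluating from 1 to 2: ∫_{1}^{2} (-1) cos(7*pi*x/2) dx = (0) - (2/(7*pi)) = -2/(7*pi).
Summing the pieces and multiplying by (1/2) gives a_7 = 4/(7*pi).

4/(7*pi)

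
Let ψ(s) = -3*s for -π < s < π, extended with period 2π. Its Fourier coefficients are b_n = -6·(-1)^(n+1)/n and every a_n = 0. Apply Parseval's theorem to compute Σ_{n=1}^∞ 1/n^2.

Parseval: Σ b_n^2 = (1/π) ∫_{-π}^{π} ψ(s)^2 ds = 6*pi**2.
Σ b_n^2 = Σ 36/n^2, so Σ 1/n^2 = (6*pi**2)/36 = pi**2/6.

pi**2/6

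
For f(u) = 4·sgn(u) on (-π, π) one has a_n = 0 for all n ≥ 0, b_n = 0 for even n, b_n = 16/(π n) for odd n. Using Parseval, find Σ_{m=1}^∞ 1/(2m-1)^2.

pi**2/8

Parseval: Σ b_n^2 = (1/π) ∫_{-π}^{π} f(u)^2 du = 32.
Only odd n contribute, with b_n^2 = 256/(π^2 n^2), so Σ_{m≥1} 1/(2m-1)^2 = π^2·(32)/256 = pi**2/8.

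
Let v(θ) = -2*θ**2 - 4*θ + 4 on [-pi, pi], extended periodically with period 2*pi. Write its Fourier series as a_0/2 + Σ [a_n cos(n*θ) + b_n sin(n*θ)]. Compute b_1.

b_1 = 1/pi ∫_{-pi}^{pi} v(θ) sin(θ) dθ.
Integrating by parts twice (tabular method), an antiderivative of (-2*θ**2 - 4*θ + 4) sin(θ) is 2*θ**2*cos(θ) - 4*θ*sin(θ) + 4*θ*cos(θ) - 4*sin(θ) - 8*cos(θ); evaluating from -pi to pi: ∫_{-pi}^{pi} (-2*θ**2 - 4*θ + 4) sin(θ) dθ = (-2*pi**2 - 4*pi + 8) - (-2*pi**2 + 8 + 4*pi) = -8*pi.
Hence b_1 = (1/pi)·(-8*pi) = -8.

-8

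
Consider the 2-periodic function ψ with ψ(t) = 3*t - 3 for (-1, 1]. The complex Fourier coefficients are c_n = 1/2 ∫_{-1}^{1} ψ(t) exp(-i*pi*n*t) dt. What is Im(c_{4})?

Since ψ is real-valued, Im(c_{4}) = -1/2 ∫_{-1}^{1} ψ(t) sin(4*pi*t) dt = -b_{4}/2.
Integrating by parts (boundary term plus one more integral), an antiderivative of (3*t - 3) sin(4*pi*t) is -3*t*cos(4*pi*t)/(4*pi) + 3*sin(4*pi*t)/(16*pi**2) + 3*cos(4*pi*t)/(4*pi); evaluating from -1 to 1: ∫_{-1}^{1} (3*t - 3) sin(4*pi*t) dt = (0) - (3/(2*pi)) = -3/(2*pi).
Hence Im(c_{4}) = (-1/2)·(-3/(2*pi)) = 3/(4*pi).

3/(4*pi)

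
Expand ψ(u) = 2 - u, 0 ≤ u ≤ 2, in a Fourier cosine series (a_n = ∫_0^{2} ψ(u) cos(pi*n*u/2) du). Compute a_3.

8/(9*pi**2)

a_3 = ∫_0^{2} (2 - u) cos(3*pi*u/2) du.
Integrating by parts (boundary term plus one more integral), an antiderivative of (2 - u) cos(3*pi*u/2) is -2*u*sin(3*pi*u/2)/(3*pi) + 4*sin(3*pi*u/2)/(3*pi) - 4*cos(3*pi*u/2)/(9*pi**2); evaluating from 0 to 2: ∫_{0}^{2} (2 - u) cos(3*pi*u/2) du = (4/(9*pi**2)) - (-4/(9*pi**2)) = 8/(9*pi**2).
Hence a_3 = 8/(9*pi**2).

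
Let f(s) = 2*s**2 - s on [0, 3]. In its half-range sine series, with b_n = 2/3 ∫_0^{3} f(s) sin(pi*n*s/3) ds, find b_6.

-5/pi

b_6 = 2/3 ∫_0^{3} (2*s**2 - s) sin(2*pi*s) ds.
Integrating by parts twice (tabular method), an antiderivative of (2*s**2 - s) sin(2*pi*s) is -s**2*cos(2*pi*s)/pi + s*sin(2*pi*s)/pi**2 + s*cos(2*pi*s)/(2*pi) - sin(2*pi*s)/(4*pi**2) + cos(2*pi*s)/(2*pi**3); evaluating from 0 to 3: ∫_{0}^{3} (2*s**2 - s) sin(2*pi*s) ds = ((1 - 15*pi**2)/(2*pi**3)) - (1/(2*pi**3)) = -15/(2*pi).
Hence b_6 = (2/3)·(-15/(2*pi)) = -5/pi.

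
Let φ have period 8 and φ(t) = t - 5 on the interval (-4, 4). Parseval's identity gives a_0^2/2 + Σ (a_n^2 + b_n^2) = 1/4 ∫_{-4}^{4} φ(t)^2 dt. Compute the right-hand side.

1/4 ∫_{-4}^{4} φ(t)^2 dt = 1/4 · (728/3) = 182/3.

182/3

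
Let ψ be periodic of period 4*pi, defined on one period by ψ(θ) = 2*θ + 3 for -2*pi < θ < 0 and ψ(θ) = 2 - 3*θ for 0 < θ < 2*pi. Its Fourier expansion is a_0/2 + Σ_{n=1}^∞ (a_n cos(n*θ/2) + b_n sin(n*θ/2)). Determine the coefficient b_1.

b_1 = (1/(2*pi)) ∫_{-2*pi}^{2*pi} ψ(θ) sin(θ/2) dθ.
Split the integral at the breakpoints.
Integrating by parts (boundary term plus one more integral), an antiderivative of (2*θ + 3) sin(θ/2) is -4*θ*cos(θ/2) + 8*sin(θ/2) - 6*cos(θ/2); evaluating from -2*pi to 0: ∫_{-2*pi}^{0} (2*θ + 3) sin(θ/2) dθ = (-6) - (6 - 8*pi) = -12 + 8*pi.
Integrating by parts (boundary term plus one more integral), an antiderivative of (2 - 3*θ) sin(θ/2) is 6*θ*cos(θ/2) - 12*sin(θ/2) - 4*cos(θ/2); evaluating from 0 to 2*pi: ∫_{0}^{2*pi} (2 - 3*θ) sin(θ/2) dθ = (4 - 12*pi) - (-4) = 8 - 12*pi.
Summing the pieces and multiplying by (1/(2*pi)) gives b_1 = -2 - 2/pi.

-2 - 2/pi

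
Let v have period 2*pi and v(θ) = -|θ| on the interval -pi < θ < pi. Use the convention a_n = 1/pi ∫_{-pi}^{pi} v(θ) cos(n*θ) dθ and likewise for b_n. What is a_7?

a_7 = 1/pi ∫_{-pi}^{pi} v(θ) cos(7*θ) dθ.
v is even and cos(7*θ) is even, so the integrand is even and a_7 = 2/pi ∫_0^{pi} v(θ) cos(7*θ) dθ.
Integrating by parts (boundary term plus one more integral), an antiderivative of (-θ) cos(7*θ) is -θ*sin(7*θ)/7 - cos(7*θ)/49; evaluating from 0 to pi: ∫_{0}^{pi} (-θ) cos(7*θ) dθ = (1/49) - (-1/49) = 2/49.
Hence a_7 = (2/pi)·(2/49) = 4/(49*pi).

4/(49*pi)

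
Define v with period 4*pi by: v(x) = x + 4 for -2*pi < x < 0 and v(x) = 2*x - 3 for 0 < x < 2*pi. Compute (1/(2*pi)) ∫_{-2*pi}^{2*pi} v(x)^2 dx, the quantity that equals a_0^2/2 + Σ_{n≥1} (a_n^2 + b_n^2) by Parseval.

(1/(2*pi)) ∫_{-2*pi}^{2*pi} v(x)^2 dx = (1/(2*pi)) · (10*pi*(-12*pi + 15 + 4*pi**2)/3) = -20*pi + 25 + 20*pi**2/3.

-20*pi + 25 + 20*pi**2/3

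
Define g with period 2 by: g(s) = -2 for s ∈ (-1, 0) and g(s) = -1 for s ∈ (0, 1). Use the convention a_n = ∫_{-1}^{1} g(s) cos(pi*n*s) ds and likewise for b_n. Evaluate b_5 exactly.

b_5 = ∫_{-1}^{1} g(s) sin(5*pi*s) ds.
Split the integral at the breakpoints.
Directly, an antiderivative of (-2) sin(5*pi*s) is 2*cos(5*pi*s)/(5*pi); evaluating from -1 to 0: ∫_{-1}^{0} (-2) sin(5*pi*s) ds = (2/(5*pi)) - (-2/(5*pi)) = 4/(5*pi).
Directly, an antiderivative of (-1) sin(5*pi*s) is cos(5*pi*s)/(5*pi); evaluating from 0 to 1: ∫_{0}^{1} (-1) sin(5*pi*s) ds = (-1/(5*pi)) - (1/(5*pi)) = -2/(5*pi).
Summing the pieces gives b_5 = 2/(5*pi).

2/(5*pi)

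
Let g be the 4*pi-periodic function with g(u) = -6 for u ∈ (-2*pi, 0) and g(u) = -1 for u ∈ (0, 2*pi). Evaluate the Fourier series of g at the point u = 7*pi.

-6

u = 7*pi differs from u = -pi by 2 full period(s), and the series is 4*pi-periodic.
g is continuous at u = -pi with value -6, so the series converges to -6 there.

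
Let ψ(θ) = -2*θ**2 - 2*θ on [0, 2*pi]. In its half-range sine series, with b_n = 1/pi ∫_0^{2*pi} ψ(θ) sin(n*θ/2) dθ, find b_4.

2 + 4*pi

b_4 = 1/pi ∫_0^{2*pi} (-2*θ**2 - 2*θ) sin(2*θ) dθ.
Integrating by parts twice (tabular method), an antiderivative of (-2*θ**2 - 2*θ) sin(2*θ) is θ**2*cos(2*θ) - θ*sin(2*θ) + θ*cos(2*θ) - sin(2*θ)/2 - cos(2*θ)/2; evaluating from 0 to 2*pi: ∫_{0}^{2*pi} (-2*θ**2 - 2*θ) sin(2*θ) dθ = (-1/2 + 2*pi + 4*pi**2) - (-1/2) = 2*pi*(1 + 2*pi).
Hence b_4 = (1/pi)·(2*pi*(1 + 2*pi)) = 2 + 4*pi.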